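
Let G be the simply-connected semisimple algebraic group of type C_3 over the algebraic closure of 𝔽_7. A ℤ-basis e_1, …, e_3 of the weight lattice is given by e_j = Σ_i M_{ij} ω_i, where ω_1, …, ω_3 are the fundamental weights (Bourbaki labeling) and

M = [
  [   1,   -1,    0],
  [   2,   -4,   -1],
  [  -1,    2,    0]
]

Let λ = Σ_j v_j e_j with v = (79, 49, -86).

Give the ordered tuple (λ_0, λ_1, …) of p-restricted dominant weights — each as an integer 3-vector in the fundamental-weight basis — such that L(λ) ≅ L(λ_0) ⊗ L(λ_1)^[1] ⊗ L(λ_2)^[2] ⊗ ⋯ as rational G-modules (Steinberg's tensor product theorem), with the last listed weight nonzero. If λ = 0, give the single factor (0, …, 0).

Compute c_i = Σ_j M_{ij} v_j with v = (79, 49, -86):
  c_1 = (1)·(79) + (-1)·(49) + (0)·(-86) = 30
  c_2 = (2)·(79) + (-4)·(49) + (-1)·(-86) = 48
  c_3 = (-1)·(79) + (2)·(49) + (0)·(-86) = 19
Writing each c_i in base p = 7:
  c_1 = 30 = 2·7^0 + 4·7^1
  c_2 = 48 = 6·7^0 + 6·7^1
  c_3 = 19 = 5·7^0 + 2·7^1
λ_0 = (2, 6, 5)
λ_1 = (4, 6, 2)

((2, 6, 5), (4, 6, 2))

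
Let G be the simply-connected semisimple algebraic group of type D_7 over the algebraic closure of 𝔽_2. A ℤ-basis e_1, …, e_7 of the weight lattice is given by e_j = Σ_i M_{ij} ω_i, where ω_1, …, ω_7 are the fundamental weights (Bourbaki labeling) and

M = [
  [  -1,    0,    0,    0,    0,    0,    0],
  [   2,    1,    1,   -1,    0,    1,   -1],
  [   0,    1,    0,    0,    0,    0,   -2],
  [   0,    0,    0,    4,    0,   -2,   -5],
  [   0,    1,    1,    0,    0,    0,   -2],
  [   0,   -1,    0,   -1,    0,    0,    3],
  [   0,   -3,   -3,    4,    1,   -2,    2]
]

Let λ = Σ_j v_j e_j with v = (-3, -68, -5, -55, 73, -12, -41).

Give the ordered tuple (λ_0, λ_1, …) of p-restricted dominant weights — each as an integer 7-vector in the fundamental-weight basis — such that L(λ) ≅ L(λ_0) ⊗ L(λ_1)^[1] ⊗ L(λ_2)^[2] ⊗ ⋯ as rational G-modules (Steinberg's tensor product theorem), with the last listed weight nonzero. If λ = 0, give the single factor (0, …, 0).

Compute c_i = Σ_j M_{ij} v_j with v = (-3, -68, -5, -55, 73, -12, -41):
  c_1 = (-1)·(-3) + (0)·(-68) + (0)·(-5) + (0)·(-55) + (0)·(73) + (0)·(-12) + (0)·(-41) = 3
  c_2 = (2)·(-3) + (1)·(-68) + (1)·(-5) + (-1)·(-55) + (0)·(73) + (1)·(-12) + (-1)·(-41) = 5
  c_3 = (0)·(-3) + (1)·(-68) + (0)·(-5) + (0)·(-55) + (0)·(73) + (0)·(-12) + (-2)·(-41) = 14
  c_4 = (0)·(-3) + (0)·(-68) + (0)·(-5) + (4)·(-55) + (0)·(73) + (-2)·(-12) + (-5)·(-41) = 9
  c_5 = (0)·(-3) + (1)·(-68) + (1)·(-5) + (0)·(-55) + (0)·(73) + (0)·(-12) + (-2)·(-41) = 9
  c_6 = (0)·(-3) + (-1)·(-68) + (0)·(-5) + (-1)·(-55) + (0)·(73) + (0)·(-12) + (3)·(-41) = 0
  c_7 = (0)·(-3) + (-3)·(-68) + (-3)·(-5) + (4)·(-55) + (1)·(73) + (-2)·(-12) + (2)·(-41) = 14
p = 2; digits c_i = Σ_j d_{ij}·2^j, 0 ≤ d_{ij} < 2:
  c_1 = 3 = 1·2^0 + 1·2^1
  c_2 = 5 = 1·2^0 + 0·2^1 + 1·2^2
  c_3 = 14 = 0·2^0 + 1·2^1 + 1·2^2 + 1·2^3
  c_4 = 9 = 1·2^0 + 0·2^1 + 0·2^2 + 1·2^3
  c_5 = 9 = 1·2^0 + 0·2^1 + 0·2^2 + 1·2^3
  c_6 = 0
  c_7 = 14 = 0·2^0 + 1·2^1 + 1·2^2 + 1·2^3
p-restricted factor λ_0 = (1, 1, 0, 1, 1, 0, 0)
p-restricted factor λ_1 = (1, 0, 1, 0, 0, 0, 1)
p-restricted factor λ_2 = (0, 1, 1, 0, 0, 0, 1)
p-restricted factor λ_3 = (0, 0, 1, 1, 1, 0, 1)

((1, 1, 0, 1, 1, 0, 0), (1, 0, 1, 0, 0, 0, 1), (0, 1, 1, 0, 0, 0, 1), (0, 0, 1, 1, 1, 0, 1))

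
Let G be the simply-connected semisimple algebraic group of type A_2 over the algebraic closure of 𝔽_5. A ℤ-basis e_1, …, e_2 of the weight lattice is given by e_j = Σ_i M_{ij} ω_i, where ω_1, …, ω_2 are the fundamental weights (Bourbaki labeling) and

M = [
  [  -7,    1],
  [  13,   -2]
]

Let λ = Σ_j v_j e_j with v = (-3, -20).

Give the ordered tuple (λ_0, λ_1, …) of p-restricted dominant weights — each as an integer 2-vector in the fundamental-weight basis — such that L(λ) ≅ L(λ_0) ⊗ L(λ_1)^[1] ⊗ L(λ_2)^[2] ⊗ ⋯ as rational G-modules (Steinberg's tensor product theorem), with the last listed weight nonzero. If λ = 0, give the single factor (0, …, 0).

((1, 1),)

Compute c_i = Σ_j M_{ij} v_j with v = (-3, -20):
  c_1 = -7*-3 + 1*-20 = 1
  c_2 = 13*-3 + -2*-20 = 1
Expand coordinatewise in base 5:
  c_1 = 1 = 1·5^0
  c_2 = 1 = 1·5^0
p-restricted factor λ_0 = (1, 1)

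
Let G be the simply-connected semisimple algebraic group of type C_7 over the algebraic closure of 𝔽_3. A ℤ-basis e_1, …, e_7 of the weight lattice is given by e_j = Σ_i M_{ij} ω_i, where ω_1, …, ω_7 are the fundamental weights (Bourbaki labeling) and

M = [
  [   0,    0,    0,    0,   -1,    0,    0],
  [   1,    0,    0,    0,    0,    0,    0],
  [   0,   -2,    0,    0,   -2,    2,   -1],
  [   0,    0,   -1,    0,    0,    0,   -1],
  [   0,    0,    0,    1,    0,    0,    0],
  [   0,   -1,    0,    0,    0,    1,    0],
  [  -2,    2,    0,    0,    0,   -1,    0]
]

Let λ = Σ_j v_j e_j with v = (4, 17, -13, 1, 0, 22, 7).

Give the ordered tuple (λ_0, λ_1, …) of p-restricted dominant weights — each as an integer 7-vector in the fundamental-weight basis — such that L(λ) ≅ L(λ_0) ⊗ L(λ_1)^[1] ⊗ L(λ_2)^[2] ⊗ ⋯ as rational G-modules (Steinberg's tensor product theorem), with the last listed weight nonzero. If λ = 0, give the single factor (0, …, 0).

Change of basis e → ω: c = M·v where v = (4, 17, -13, 1, 0, 22, 7):
  c_1 = (0)·(4) + (0)·(17) + (0)·(-13) + (0)·(1) + (-1)·(0) + (0)·(22) + (0)·(7) = 0
  c_2 = (1)·(4) + (0)·(17) + (0)·(-13) + (0)·(1) + (0)·(0) + (0)·(22) + (0)·(7) = 4
  c_3 = (0)·(4) + (-2)·(17) + (0)·(-13) + (0)·(1) + (-2)·(0) + (2)·(22) + (-1)·(7) = 3
  c_4 = (0)·(4) + (0)·(17) + (-1)·(-13) + (0)·(1) + (0)·(0) + (0)·(22) + (-1)·(7) = 6
  c_5 = (0)·(4) + (0)·(17) + (0)·(-13) + (1)·(1) + (0)·(0) + (0)·(22) + (0)·(7) = 1
  c_6 = (0)·(4) + (-1)·(17) + (0)·(-13) + (0)·(1) + (0)·(0) + (1)·(22) + (0)·(7) = 5
  c_7 = (-2)·(4) + (2)·(17) + (0)·(-13) + (0)·(1) + (0)·(0) + (-1)·(22) + (0)·(7) = 4
Writing each c_i in base p = 3:
  c_1 = 0
  c_2 = 4 = 1·3^0 + 1·3^1
  c_3 = 3 = 0·3^0 + 1·3^1
  c_4 = 6 = 0·3^0 + 2·3^1
  c_5 = 1 = 1·3^0
  c_6 = 5 = 2·3^0 + 1·3^1
  c_7 = 4 = 1·3^0 + 1·3^1
p-restricted factor λ_0 = (0, 1, 0, 0, 1, 2, 1)
p-restricted factor λ_1 = (0, 1, 1, 2, 0, 1, 1)

((0, 1, 0, 0, 1, 2, 1), (0, 1, 1, 2, 0, 1, 1))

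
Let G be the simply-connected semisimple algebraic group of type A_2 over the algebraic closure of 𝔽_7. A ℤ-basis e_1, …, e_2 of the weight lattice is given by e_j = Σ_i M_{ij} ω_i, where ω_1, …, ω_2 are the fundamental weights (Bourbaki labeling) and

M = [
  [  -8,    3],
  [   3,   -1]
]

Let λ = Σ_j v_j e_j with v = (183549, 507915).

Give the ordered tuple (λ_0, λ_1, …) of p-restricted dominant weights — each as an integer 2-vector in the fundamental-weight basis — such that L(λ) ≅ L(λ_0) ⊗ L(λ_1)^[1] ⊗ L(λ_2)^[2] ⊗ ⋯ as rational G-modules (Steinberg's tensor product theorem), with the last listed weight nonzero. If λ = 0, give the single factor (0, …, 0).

((4, 4), (4, 0), (2, 4), (0, 5), (2, 3), (3, 2))

ω-coordinates c = M·v, v = (183549, 507915):
  c_1 = (-8)·(183549) + 3·507915 = 55353
  c_2 = 3·183549 + (-1)·(507915) = 42732
Expand coordinatewise in base 7:
  c_1 = 55353 = 4·7^0 + 4·7^1 + 2·7^2 + 0·7^3 + 2·7^4 + 3·7^5
  c_2 = 42732 = 4·7^0 + 0·7^1 + 4·7^2 + 5·7^3 + 3·7^4 + 2·7^5
λ_0 = (4, 4)
λ_1 = (4, 0)
λ_2 = (2, 4)
λ_3 = (0, 5)
λ_4 = (2, 3)
λ_5 = (3, 2)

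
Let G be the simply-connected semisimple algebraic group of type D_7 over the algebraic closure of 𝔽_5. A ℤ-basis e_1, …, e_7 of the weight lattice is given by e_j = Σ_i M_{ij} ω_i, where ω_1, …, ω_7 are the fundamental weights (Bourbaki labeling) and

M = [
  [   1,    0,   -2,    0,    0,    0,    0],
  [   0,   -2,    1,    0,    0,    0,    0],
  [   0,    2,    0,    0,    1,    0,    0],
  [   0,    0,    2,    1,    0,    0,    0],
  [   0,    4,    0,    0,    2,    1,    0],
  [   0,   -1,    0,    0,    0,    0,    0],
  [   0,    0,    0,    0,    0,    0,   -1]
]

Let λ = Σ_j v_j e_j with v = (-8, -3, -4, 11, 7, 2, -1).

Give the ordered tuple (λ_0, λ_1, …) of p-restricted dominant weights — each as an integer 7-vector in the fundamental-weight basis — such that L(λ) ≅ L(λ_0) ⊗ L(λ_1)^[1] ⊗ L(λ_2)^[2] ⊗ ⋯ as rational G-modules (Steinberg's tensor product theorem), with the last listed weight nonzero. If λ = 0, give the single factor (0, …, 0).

((0, 2, 1, 3, 4, 3, 1),)

ω-coordinates c = M·v, v = (-8, -3, -4, 11, 7, 2, -1):
  c_1 = 1*-8 + 0*-3 + -2*-4 + 0*11 + 0*7 + 0*2 + 0*-1 = 0
  c_2 = 0*-8 + -2*-3 + 1*-4 + 0*11 + 0*7 + 0*2 + 0*-1 = 2
  c_3 = 0*-8 + 2*-3 + 0*-4 + 0*11 + 1*7 + 0*2 + 0*-1 = 1
  c_4 = 0*-8 + 0*-3 + 2*-4 + 1*11 + 0*7 + 0*2 + 0*-1 = 3
  c_5 = 0*-8 + 4*-3 + 0*-4 + 0*11 + 2*7 + 1*2 + 0*-1 = 4
  c_6 = 0*-8 + -1*-3 + 0*-4 + 0*11 + 0*7 + 0*2 + 0*-1 = 3
  c_7 = 0*-8 + 0*-3 + 0*-4 + 0*11 + 0*7 + 0*2 + -1*-1 = 1
p = 5; digits c_i = Σ_j d_{ij}·5^j, 0 ≤ d_{ij} < 5:
  c_1 = 0
  c_2 = 2 = 2·5^0
  c_3 = 1 = 1·5^0
  c_4 = 3 = 3·5^0
  c_5 = 4 = 4·5^0
  c_6 = 3 = 3·5^0
  c_7 = 1 = 1·5^0
λ_0 = (0, 2, 1, 3, 4, 3, 1)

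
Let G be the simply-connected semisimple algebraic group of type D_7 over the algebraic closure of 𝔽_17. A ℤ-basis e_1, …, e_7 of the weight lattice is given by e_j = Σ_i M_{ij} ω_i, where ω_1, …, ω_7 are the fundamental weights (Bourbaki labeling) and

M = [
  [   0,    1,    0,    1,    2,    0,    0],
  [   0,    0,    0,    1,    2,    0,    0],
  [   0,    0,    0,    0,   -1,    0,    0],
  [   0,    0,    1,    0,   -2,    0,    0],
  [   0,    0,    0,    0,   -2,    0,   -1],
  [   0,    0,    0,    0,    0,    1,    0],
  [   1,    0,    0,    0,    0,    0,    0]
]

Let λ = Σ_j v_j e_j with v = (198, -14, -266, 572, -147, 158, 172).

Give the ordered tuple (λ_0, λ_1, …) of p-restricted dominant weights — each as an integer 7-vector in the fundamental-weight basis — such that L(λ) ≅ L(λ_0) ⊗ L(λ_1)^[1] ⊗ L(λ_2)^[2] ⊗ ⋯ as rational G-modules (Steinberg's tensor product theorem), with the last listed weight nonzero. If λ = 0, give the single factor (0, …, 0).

In the fundamental-weight basis, λ has coordinates c = M·v (v = (198, -14, -266, 572, -147, 158, 172)):
  c_1 = 0*198 + 1*-14 + 0*-266 + 1*572 + 2*-147 + 0*158 + 0*172 = 264
  c_2 = 0*198 + 0*-14 + 0*-266 + 1*572 + 2*-147 + 0*158 + 0*172 = 278
  c_3 = 0*198 + 0*-14 + 0*-266 + 0*572 + -1*-147 + 0*158 + 0*172 = 147
  c_4 = 0*198 + 0*-14 + 1*-266 + 0*572 + -2*-147 + 0*158 + 0*172 = 28
  c_5 = 0*198 + 0*-14 + 0*-266 + 0*572 + -2*-147 + 0*158 + -1*172 = 122
  c_6 = 0*198 + 0*-14 + 0*-266 + 0*572 + 0*-147 + 1*158 + 0*172 = 158
  c_7 = 1*198 + 0*-14 + 0*-266 + 0*572 + 0*-147 + 0*158 + 0*172 = 198
Expand coordinatewise in base 17:
  c_1 = 264 = 9·17^0 + 15·17^1
  c_2 = 278 = 6·17^0 + 16·17^1
  c_3 = 147 = 11·17^0 + 8·17^1
  c_4 = 28 = 11·17^0 + 1·17^1
  c_5 = 122 = 3·17^0 + 7·17^1
  c_6 = 158 = 5·17^0 + 9·17^1
  c_7 = 198 = 11·17^0 + 11·17^1
p-restricted factor λ_0 = (9, 6, 11, 11, 3, 5, 11)
p-restricted factor λ_1 = (15, 16, 8, 1, 7, 9, 11)

((9, 6, 11, 11, 3, 5, 11), (15, 16, 8, 1, 7, 9, 11))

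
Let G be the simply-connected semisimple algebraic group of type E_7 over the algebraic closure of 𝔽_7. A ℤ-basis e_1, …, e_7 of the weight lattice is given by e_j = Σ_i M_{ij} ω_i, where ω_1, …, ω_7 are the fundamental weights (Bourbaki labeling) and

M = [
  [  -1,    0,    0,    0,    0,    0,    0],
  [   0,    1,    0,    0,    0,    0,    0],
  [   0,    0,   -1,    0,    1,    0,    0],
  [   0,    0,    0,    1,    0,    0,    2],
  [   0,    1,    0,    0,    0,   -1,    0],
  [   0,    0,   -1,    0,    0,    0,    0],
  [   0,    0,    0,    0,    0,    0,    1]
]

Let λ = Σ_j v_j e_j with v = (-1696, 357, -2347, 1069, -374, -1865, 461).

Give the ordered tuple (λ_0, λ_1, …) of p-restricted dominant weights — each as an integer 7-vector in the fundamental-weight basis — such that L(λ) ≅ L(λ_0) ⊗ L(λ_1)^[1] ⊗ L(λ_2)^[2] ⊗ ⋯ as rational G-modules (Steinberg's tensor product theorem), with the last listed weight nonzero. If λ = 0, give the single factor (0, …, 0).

Change of basis e → ω: c = M·v where v = (-1696, 357, -2347, 1069, -374, -1865, 461):
  c_1 = (-1)·(-1696) + 0·357 + (0)·(-2347) + 0·1069 + (0)·(-374) + (0)·(-1865) + 0·461 = 1696
  c_2 = (0)·(-1696) + 1·357 + (0)·(-2347) + 0·1069 + (0)·(-374) + (0)·(-1865) + 0·461 = 357
  c_3 = (0)·(-1696) + 0·357 + (-1)·(-2347) + 0·1069 + (1)·(-374) + (0)·(-1865) + 0·461 = 1973
  c_4 = (0)·(-1696) + 0·357 + (0)·(-2347) + 1·1069 + (0)·(-374) + (0)·(-1865) + 2·461 = 1991
  c_5 = (0)·(-1696) + 1·357 + (0)·(-2347) + 0·1069 + (0)·(-374) + (-1)·(-1865) + 0·461 = 2222
  c_6 = (0)·(-1696) + 0·357 + (-1)·(-2347) + 0·1069 + (0)·(-374) + (0)·(-1865) + 0·461 = 2347
  c_7 = (0)·(-1696) + 0·357 + (0)·(-2347) + 0·1069 + (0)·(-374) + (0)·(-1865) + 1·461 = 461
Base-7 expansion of each c_i:
  c_1 = 1696 = 2·7^0 + 4·7^1 + 6·7^2 + 4·7^3
  c_2 = 357 = 0·7^0 + 2·7^1 + 0·7^2 + 1·7^3
  c_3 = 1973 = 6·7^0 + 1·7^1 + 5·7^2 + 5·7^3
  c_4 = 1991 = 3·7^0 + 4·7^1 + 5·7^2 + 5·7^3
  c_5 = 2222 = 3·7^0 + 2·7^1 + 3·7^2 + 6·7^3
  c_6 = 2347 = 2·7^0 + 6·7^1 + 5·7^2 + 6·7^3
  c_7 = 461 = 6·7^0 + 2·7^1 + 2·7^2 + 1·7^3
p-restricted factor λ_0 = (2, 0, 6, 3, 3, 2, 6)
p-restricted factor λ_1 = (4, 2, 1, 4, 2, 6, 2)
p-restricted factor λ_2 = (6, 0, 5, 5, 3, 5, 2)
p-restricted factor λ_3 = (4, 1, 5, 5, 6, 6, 1)

((2, 0, 6, 3, 3, 2, 6), (4, 2, 1, 4, 2, 6, 2), (6, 0, 5, 5, 3, 5, 2), (4, 1, 5, 5, 6, 6, 1))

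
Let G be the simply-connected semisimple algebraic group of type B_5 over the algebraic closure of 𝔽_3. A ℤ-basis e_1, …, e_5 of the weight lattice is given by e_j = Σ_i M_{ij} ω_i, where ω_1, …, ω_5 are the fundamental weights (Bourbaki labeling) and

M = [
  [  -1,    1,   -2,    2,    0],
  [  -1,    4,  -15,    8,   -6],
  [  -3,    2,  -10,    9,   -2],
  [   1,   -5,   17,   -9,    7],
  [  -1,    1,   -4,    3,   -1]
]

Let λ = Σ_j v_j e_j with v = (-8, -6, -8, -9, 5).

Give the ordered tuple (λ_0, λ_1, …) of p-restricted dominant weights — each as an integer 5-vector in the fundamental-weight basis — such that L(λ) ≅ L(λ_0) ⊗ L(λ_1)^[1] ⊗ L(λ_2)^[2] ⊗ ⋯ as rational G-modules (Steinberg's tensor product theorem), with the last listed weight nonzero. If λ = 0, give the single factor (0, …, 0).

Change of basis e → ω: c = M·v where v = (-8, -6, -8, -9, 5):
  c_1 = -1*-8 + 1*-6 + -2*-8 + 2*-9 + 0*5 = 0
  c_2 = -1*-8 + 4*-6 + -15*-8 + 8*-9 + -6*5 = 2
  c_3 = -3*-8 + 2*-6 + -10*-8 + 9*-9 + -2*5 = 1
  c_4 = 1*-8 + -5*-6 + 17*-8 + -9*-9 + 7*5 = 2
  c_5 = -1*-8 + 1*-6 + -4*-8 + 3*-9 + -1*5 = 2
p = 3; digits c_i = Σ_j d_{ij}·3^j, 0 ≤ d_{ij} < 3:
  c_1 = 0
  c_2 = 2 = 2·3^0
  c_3 = 1 = 1·3^0
  c_4 = 2 = 2·3^0
  c_5 = 2 = 2·3^0
λ_0 = (0, 2, 1, 2, 2)

((0, 2, 1, 2, 2),)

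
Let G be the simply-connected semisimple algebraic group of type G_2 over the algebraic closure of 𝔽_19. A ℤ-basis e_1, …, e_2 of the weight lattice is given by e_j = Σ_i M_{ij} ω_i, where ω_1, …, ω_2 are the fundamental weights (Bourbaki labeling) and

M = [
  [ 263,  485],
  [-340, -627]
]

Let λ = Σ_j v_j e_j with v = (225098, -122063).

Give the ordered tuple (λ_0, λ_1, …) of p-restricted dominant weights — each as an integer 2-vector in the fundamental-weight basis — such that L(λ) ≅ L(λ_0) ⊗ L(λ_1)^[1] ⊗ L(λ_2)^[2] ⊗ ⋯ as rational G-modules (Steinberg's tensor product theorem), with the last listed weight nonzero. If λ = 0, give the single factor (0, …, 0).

((10, 10), (11, 9))

Change of basis e → ω: c = M·v where v = (225098, -122063):
  c_1 = 263*225098 + 485*-122063 = 219
  c_2 = -340*225098 + -627*-122063 = 181
Base-19 expansion of each c_i:
  c_1 = 219 = 10·19^0 + 11·19^1
  c_2 = 181 = 10·19^0 + 9·19^1
Factor λ_0 = (10, 10)
Factor λ_1 = (11, 9)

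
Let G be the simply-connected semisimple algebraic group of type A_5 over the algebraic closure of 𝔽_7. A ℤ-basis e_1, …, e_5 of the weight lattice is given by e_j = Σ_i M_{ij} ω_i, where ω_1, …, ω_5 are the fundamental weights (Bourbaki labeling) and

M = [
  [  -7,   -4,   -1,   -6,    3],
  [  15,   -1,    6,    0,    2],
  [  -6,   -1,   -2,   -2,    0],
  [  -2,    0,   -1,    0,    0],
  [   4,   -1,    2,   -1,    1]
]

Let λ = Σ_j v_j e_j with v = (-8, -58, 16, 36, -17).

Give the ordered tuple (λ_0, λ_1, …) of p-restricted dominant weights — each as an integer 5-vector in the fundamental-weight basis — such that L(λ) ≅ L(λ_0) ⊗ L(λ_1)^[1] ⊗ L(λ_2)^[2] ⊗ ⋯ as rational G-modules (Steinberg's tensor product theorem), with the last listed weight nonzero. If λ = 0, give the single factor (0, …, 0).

Compute c_i = Σ_j M_{ij} v_j with v = (-8, -58, 16, 36, -17):
  c_1 = -7*-8 + -4*-58 + -1*16 + -6*36 + 3*-17 = 5
  c_2 = 15*-8 + -1*-58 + 6*16 + 0*36 + 2*-17 = 0
  c_3 = -6*-8 + -1*-58 + -2*16 + -2*36 + 0*-17 = 2
  c_4 = -2*-8 + 0*-58 + -1*16 + 0*36 + 0*-17 = 0
  c_5 = 4*-8 + -1*-58 + 2*16 + -1*36 + 1*-17 = 5
p = 7; digits c_i = Σ_j d_{ij}·7^j, 0 ≤ d_{ij} < 7:
  c_1 = 5 = 5·7^0
  c_2 = 0
  c_3 = 2 = 2·7^0
  c_4 = 0
  c_5 = 5 = 5·7^0
Factor λ_0 = (5, 0, 2, 0, 5)

((5, 0, 2, 0, 5),)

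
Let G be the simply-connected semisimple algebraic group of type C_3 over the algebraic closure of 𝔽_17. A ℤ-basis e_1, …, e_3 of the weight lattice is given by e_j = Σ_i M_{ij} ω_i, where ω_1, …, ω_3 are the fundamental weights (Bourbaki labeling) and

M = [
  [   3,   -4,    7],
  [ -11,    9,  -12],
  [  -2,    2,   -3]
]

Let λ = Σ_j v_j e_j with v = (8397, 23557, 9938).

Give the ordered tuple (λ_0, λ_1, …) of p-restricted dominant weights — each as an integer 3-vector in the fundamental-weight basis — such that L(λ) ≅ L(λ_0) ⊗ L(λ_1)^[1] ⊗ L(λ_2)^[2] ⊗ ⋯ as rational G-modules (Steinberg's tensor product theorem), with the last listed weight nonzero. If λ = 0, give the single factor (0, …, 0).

((2, 16, 13), (14, 5, 12), (1, 1, 1))

Converting to the ω-basis (c_i = row i of M dotted with v = (8397, 23557, 9938)):
  c_1 = (3)·(8397) + (-4)·(23557) + (7)·(9938) = 529
  c_2 = (-11)·(8397) + (9)·(23557) + (-12)·(9938) = 390
  c_3 = (-2)·(8397) + (2)·(23557) + (-3)·(9938) = 506
Expand coordinatewise in base 17:
  c_1 = 529 = 2·17^0 + 14·17^1 + 1·17^2
  c_2 = 390 = 16·17^0 + 5·17^1 + 1·17^2
  c_3 = 506 = 13·17^0 + 12·17^1 + 1·17^2
Factor λ_0 = (2, 16, 13)
Factor λ_1 = (14, 5, 12)
Factor λ_2 = (1, 1, 1)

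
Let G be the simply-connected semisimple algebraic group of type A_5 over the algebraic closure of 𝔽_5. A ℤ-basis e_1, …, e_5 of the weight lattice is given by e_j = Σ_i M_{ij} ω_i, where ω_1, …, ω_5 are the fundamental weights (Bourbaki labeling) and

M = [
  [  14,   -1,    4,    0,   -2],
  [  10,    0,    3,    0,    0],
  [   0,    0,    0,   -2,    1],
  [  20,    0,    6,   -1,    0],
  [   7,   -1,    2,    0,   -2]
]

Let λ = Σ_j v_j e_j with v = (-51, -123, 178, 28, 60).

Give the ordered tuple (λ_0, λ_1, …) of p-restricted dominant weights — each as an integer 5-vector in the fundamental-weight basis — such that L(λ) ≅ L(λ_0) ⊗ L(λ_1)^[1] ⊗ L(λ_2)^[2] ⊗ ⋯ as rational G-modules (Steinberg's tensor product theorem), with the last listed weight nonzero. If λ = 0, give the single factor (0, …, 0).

ω-coordinates c = M·v, v = (-51, -123, 178, 28, 60):
  c_1 = (14)·(-51) + (-1)·(-123) + (4)·(178) + (0)·(28) + (-2)·(60) = 1
  c_2 = (10)·(-51) + (0)·(-123) + (3)·(178) + (0)·(28) + (0)·(60) = 24
  c_3 = (0)·(-51) + (0)·(-123) + (0)·(178) + (-2)·(28) + (1)·(60) = 4
  c_4 = (20)·(-51) + (0)·(-123) + (6)·(178) + (-1)·(28) + (0)·(60) = 20
  c_5 = (7)·(-51) + (-1)·(-123) + (2)·(178) + (0)·(28) + (-2)·(60) = 2
Base-5 expansion of each c_i:
  c_1 = 1 = 1·5^0
  c_2 = 24 = 4·5^0 + 4·5^1
  c_3 = 4 = 4·5^0
  c_4 = 20 = 0·5^0 + 4·5^1
  c_5 = 2 = 2·5^0
λ_0 = (1, 4, 4, 0, 2)
λ_1 = (0, 4, 0, 4, 0)

((1, 4, 4, 0, 2), (0, 4, 0, 4, 0))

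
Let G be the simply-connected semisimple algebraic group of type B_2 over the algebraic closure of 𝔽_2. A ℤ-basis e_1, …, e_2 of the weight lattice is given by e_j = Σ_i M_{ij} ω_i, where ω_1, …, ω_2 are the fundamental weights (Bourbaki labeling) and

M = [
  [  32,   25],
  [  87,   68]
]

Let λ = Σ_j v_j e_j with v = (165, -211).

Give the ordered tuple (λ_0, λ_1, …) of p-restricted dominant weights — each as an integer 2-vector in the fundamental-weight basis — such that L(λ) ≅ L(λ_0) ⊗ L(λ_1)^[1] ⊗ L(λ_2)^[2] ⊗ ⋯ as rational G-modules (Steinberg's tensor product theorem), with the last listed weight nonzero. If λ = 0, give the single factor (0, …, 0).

Change of basis e → ω: c = M·v where v = (165, -211):
  c_1 = 32·165 + (25)·(-211) = 5
  c_2 = 87·165 + (68)·(-211) = 7
Writing each c_i in base p = 2:
  c_1 = 5 = 1·2^0 + 0·2^1 + 1·2^2
  c_2 = 7 = 1·2^0 + 1·2^1 + 1·2^2
λ_0 = (1, 1)
λ_1 = (0, 1)
λ_2 = (1, 1)

((1, 1), (0, 1), (1, 1))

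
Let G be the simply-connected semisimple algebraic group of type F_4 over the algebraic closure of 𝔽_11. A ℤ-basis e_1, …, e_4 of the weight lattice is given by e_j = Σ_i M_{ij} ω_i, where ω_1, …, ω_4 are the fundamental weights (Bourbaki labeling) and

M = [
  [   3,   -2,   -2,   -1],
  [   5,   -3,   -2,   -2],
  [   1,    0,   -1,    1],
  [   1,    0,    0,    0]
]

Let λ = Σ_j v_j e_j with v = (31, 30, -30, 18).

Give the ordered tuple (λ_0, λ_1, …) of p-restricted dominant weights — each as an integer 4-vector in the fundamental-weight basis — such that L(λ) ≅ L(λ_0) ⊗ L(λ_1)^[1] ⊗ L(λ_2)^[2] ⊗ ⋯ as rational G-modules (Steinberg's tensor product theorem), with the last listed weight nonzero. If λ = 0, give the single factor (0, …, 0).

Converting to the ω-basis (c_i = row i of M dotted with v = (31, 30, -30, 18)):
  c_1 = 3·31 + (-2)·(30) + (-2)·(-30) + (-1)·(18) = 75
  c_2 = 5·31 + (-3)·(30) + (-2)·(-30) + (-2)·(18) = 89
  c_3 = 1·31 + 0·30 + (-1)·(-30) + 1·18 = 79
  c_4 = 1·31 + 0·30 + (0)·(-30) + 0·18 = 31
p = 11; digits c_i = Σ_j d_{ij}·11^j, 0 ≤ d_{ij} < 11:
  c_1 = 75 = 9·11^0 + 6·11^1
  c_2 = 89 = 1·11^0 + 8·11^1
  c_3 = 79 = 2·11^0 + 7·11^1
  c_4 = 31 = 9·11^0 + 2·11^1
λ_0 = (9, 1, 2, 9)
λ_1 = (6, 8, 7, 2)

((9, 1, 2, 9), (6, 8, 7, 2))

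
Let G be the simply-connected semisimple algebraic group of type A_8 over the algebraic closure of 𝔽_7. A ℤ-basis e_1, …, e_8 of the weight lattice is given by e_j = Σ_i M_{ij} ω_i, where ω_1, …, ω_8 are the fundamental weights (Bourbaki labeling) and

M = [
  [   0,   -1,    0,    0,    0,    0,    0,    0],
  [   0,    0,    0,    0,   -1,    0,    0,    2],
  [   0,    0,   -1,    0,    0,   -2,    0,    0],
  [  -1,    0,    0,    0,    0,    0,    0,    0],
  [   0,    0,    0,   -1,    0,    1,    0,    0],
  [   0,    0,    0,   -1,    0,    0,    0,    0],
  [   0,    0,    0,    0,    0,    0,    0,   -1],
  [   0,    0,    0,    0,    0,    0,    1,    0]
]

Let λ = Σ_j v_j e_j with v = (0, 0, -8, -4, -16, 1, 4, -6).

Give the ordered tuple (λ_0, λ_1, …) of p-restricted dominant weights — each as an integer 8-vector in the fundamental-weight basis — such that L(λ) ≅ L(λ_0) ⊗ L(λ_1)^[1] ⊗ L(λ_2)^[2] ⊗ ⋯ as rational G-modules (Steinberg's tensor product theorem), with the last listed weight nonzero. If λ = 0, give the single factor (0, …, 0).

((0, 4, 6, 0, 5, 4, 6, 4),)

In the fundamental-weight basis, λ has coordinates c = M·v (v = (0, 0, -8, -4, -16, 1, 4, -6)):
  c_1 = (0)·(0) + (-1)·(0) + (0)·(-8) + (0)·(-4) + (0)·(-16) + (0)·(1) + (0)·(4) + (0)·(-6) = 0
  c_2 = (0)·(0) + (0)·(0) + (0)·(-8) + (0)·(-4) + (-1)·(-16) + (0)·(1) + (0)·(4) + (2)·(-6) = 4
  c_3 = (0)·(0) + (0)·(0) + (-1)·(-8) + (0)·(-4) + (0)·(-16) + (-2)·(1) + (0)·(4) + (0)·(-6) = 6
  c_4 = (-1)·(0) + (0)·(0) + (0)·(-8) + (0)·(-4) + (0)·(-16) + (0)·(1) + (0)·(4) + (0)·(-6) = 0
  c_5 = (0)·(0) + (0)·(0) + (0)·(-8) + (-1)·(-4) + (0)·(-16) + (1)·(1) + (0)·(4) + (0)·(-6) = 5
  c_6 = (0)·(0) + (0)·(0) + (0)·(-8) + (-1)·(-4) + (0)·(-16) + (0)·(1) + (0)·(4) + (0)·(-6) = 4
  c_7 = (0)·(0) + (0)·(0) + (0)·(-8) + (0)·(-4) + (0)·(-16) + (0)·(1) + (0)·(4) + (-1)·(-6) = 6
  c_8 = (0)·(0) + (0)·(0) + (0)·(-8) + (0)·(-4) + (0)·(-16) + (0)·(1) + (1)·(4) + (0)·(-6) = 4
Base-7 expansion of each c_i:
  c_1 = 0
  c_2 = 4 = 4·7^0
  c_3 = 6 = 6·7^0
  c_4 = 0
  c_5 = 5 = 5·7^0
  c_6 = 4 = 4·7^0
  c_7 = 6 = 6·7^0
  c_8 = 4 = 4·7^0
λ_0 = (0, 4, 6, 0, 5, 4, 6, 4)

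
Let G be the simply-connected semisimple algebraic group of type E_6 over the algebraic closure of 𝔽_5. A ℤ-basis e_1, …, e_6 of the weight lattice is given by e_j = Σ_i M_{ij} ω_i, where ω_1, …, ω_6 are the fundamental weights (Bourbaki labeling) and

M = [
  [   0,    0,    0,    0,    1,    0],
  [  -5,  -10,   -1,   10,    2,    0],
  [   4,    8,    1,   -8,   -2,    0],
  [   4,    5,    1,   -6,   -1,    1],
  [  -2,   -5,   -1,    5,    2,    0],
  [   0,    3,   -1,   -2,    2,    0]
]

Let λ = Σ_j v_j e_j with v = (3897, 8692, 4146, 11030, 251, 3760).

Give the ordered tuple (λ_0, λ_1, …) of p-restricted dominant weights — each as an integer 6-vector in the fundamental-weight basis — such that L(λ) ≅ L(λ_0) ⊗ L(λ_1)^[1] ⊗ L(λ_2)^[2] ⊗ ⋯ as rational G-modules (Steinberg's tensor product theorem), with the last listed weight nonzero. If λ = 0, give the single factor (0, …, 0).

((1, 1, 3, 3, 2, 2), (0, 0, 0, 4, 0, 4), (0, 0, 1, 0, 0, 4), (2, 2, 4, 4, 2, 2))

Compute c_i = Σ_j M_{ij} v_j with v = (3897, 8692, 4146, 11030, 251, 3760):
  c_1 = 0*3897 + 0*8692 + 0*4146 + 0*11030 + 1*251 + 0*3760 = 251
  c_2 = -5*3897 + -10*8692 + -1*4146 + 10*11030 + 2*251 + 0*3760 = 251
  c_3 = 4*3897 + 8*8692 + 1*4146 + -8*11030 + -2*251 + 0*3760 = 528
  c_4 = 4*3897 + 5*8692 + 1*4146 + -6*11030 + -1*251 + 1*3760 = 523
  c_5 = -2*3897 + -5*8692 + -1*4146 + 5*11030 + 2*251 + 0*3760 = 252
  c_6 = 0*3897 + 3*8692 + -1*4146 + -2*11030 + 2*251 + 0*3760 = 372
p = 5; digits c_i = Σ_j d_{ij}·5^j, 0 ≤ d_{ij} < 5:
  c_1 = 251 = 1·5^0 + 0·5^1 + 0·5^2 + 2·5^3
  c_2 = 251 = 1·5^0 + 0·5^1 + 0·5^2 + 2·5^3
  c_3 = 528 = 3·5^0 + 0·5^1 + 1·5^2 + 4·5^3
  c_4 = 523 = 3·5^0 + 4·5^1 + 0·5^2 + 4·5^3
  c_5 = 252 = 2·5^0 + 0·5^1 + 0·5^2 + 2·5^3
  c_6 = 372 = 2·5^0 + 4·5^1 + 4·5^2 + 2·5^3
p-restricted factor λ_0 = (1, 1, 3, 3, 2, 2)
p-restricted factor λ_1 = (0, 0, 0, 4, 0, 4)
p-restricted factor λ_2 = (0, 0, 1, 0, 0, 4)
p-restricted factor λ_3 = (2, 2, 4, 4, 2, 2)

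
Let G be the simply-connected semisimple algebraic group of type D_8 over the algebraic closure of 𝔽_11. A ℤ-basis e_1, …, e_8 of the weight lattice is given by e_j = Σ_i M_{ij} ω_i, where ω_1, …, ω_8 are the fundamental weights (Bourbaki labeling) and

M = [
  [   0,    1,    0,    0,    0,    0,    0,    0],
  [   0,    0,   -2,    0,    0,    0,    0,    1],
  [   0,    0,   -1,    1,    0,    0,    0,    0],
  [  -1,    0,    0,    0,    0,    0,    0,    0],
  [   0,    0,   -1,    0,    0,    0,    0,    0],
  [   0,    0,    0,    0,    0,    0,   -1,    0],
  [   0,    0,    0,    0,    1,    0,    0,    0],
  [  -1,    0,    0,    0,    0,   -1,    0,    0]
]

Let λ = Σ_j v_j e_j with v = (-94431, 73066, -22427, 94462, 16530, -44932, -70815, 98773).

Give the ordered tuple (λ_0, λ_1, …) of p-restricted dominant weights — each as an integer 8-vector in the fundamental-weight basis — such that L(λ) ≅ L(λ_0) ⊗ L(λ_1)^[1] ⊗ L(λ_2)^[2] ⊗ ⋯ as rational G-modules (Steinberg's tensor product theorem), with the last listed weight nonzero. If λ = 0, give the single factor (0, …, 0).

Change of basis e → ω: c = M·v where v = (-94431, 73066, -22427, 94462, 16530, -44932, -70815, 98773):
  c_1 = 0*-94431 + 1*73066 + 0*-22427 + 0*94462 + 0*16530 + 0*-44932 + 0*-70815 + 0*98773 = 73066
  c_2 = 0*-94431 + 0*73066 + -2*-22427 + 0*94462 + 0*16530 + 0*-44932 + 0*-70815 + 1*98773 = 143627
  c_3 = 0*-94431 + 0*73066 + -1*-22427 + 1*94462 + 0*16530 + 0*-44932 + 0*-70815 + 0*98773 = 116889
  c_4 = -1*-94431 + 0*73066 + 0*-22427 + 0*94462 + 0*16530 + 0*-44932 + 0*-70815 + 0*98773 = 94431
  c_5 = 0*-94431 + 0*73066 + -1*-22427 + 0*94462 + 0*16530 + 0*-44932 + 0*-70815 + 0*98773 = 22427
  c_6 = 0*-94431 + 0*73066 + 0*-22427 + 0*94462 + 0*16530 + 0*-44932 + -1*-70815 + 0*98773 = 70815
  c_7 = 0*-94431 + 0*73066 + 0*-22427 + 0*94462 + 1*16530 + 0*-44932 + 0*-70815 + 0*98773 = 16530
  c_8 = -1*-94431 + 0*73066 + 0*-22427 + 0*94462 + 0*16530 + -1*-44932 + 0*-70815 + 0*98773 = 139363
Base-11 expansion of each c_i:
  c_1 = 73066 = 4·11^0 + 9·11^1 + 9·11^2 + 10·11^3 + 4·11^4
  c_2 = 143627 = 0·11^0 + 0·11^1 + 10·11^2 + 8·11^3 + 9·11^4
  c_3 = 116889 = 3·11^0 + 0·11^1 + 9·11^2 + 10·11^3 + 7·11^4
  c_4 = 94431 = 7·11^0 + 4·11^1 + 10·11^2 + 4·11^3 + 6·11^4
  c_5 = 22427 = 9·11^0 + 3·11^1 + 9·11^2 + 5·11^3 + 1·11^4
  c_6 = 70815 = 8·11^0 + 2·11^1 + 2·11^2 + 9·11^3 + 4·11^4
  c_7 = 16530 = 8·11^0 + 6·11^1 + 4·11^2 + 1·11^3 + 1·11^4
  c_8 = 139363 = 4·11^0 + 8·11^1 + 7·11^2 + 5·11^3 + 9·11^4
p-restricted factor λ_0 = (4, 0, 3, 7, 9, 8, 8, 4)
p-restricted factor λ_1 = (9, 0, 0, 4, 3, 2, 6, 8)
p-restricted factor λ_2 = (9, 10, 9, 10, 9, 2, 4, 7)
p-restricted factor λ_3 = (10, 8, 10, 4, 5, 9, 1, 5)
p-restricted factor λ_4 = (4, 9, 7, 6, 1, 4, 1, 9)

((4, 0, 3, 7, 9, 8, 8, 4), (9, 0, 0, 4, 3, 2, 6, 8), (9, 10, 9, 10, 9, 2, 4, 7), (10, 8, 10, 4, 5, 9, 1, 5), (4, 9, 7, 6, 1, 4, 1, 9))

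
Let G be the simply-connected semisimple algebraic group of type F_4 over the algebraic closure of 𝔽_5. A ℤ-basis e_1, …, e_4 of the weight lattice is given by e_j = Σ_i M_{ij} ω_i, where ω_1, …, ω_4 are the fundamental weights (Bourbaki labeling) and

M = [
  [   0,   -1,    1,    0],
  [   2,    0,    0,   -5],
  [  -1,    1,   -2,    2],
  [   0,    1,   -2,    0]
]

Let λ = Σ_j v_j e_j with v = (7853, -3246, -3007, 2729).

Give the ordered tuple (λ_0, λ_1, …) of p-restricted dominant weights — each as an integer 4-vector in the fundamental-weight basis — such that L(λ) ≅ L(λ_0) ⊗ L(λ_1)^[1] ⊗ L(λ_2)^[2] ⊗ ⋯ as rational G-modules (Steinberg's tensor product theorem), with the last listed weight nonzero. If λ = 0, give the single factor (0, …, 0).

((4, 1, 3, 3), (2, 2, 4, 3), (4, 2, 4, 0), (1, 1, 2, 2), (0, 3, 0, 4))

In the fundamental-weight basis, λ has coordinates c = M·v (v = (7853, -3246, -3007, 2729)):
  c_1 = 0*7853 + -1*-3246 + 1*-3007 + 0*2729 = 239
  c_2 = 2*7853 + 0*-3246 + 0*-3007 + -5*2729 = 2061
  c_3 = -1*7853 + 1*-3246 + -2*-3007 + 2*2729 = 373
  c_4 = 0*7853 + 1*-3246 + -2*-3007 + 0*2729 = 2768
p = 5; digits c_i = Σ_j d_{ij}·5^j, 0 ≤ d_{ij} < 5:
  c_1 = 239 = 4·5^0 + 2·5^1 + 4·5^2 + 1·5^3
  c_2 = 2061 = 1·5^0 + 2·5^1 + 2·5^2 + 1·5^3 + 3·5^4
  c_3 = 373 = 3·5^0 + 4·5^1 + 4·5^2 + 2·5^3
  c_4 = 2768 = 3·5^0 + 3·5^1 + 0·5^2 + 2·5^3 + 4·5^4
λ_0 = (4, 1, 3, 3)
λ_1 = (2, 2, 4, 3)
λ_2 = (4, 2, 4, 0)
λ_3 = (1, 1, 2, 2)
λ_4 = (0, 3, 0, 4)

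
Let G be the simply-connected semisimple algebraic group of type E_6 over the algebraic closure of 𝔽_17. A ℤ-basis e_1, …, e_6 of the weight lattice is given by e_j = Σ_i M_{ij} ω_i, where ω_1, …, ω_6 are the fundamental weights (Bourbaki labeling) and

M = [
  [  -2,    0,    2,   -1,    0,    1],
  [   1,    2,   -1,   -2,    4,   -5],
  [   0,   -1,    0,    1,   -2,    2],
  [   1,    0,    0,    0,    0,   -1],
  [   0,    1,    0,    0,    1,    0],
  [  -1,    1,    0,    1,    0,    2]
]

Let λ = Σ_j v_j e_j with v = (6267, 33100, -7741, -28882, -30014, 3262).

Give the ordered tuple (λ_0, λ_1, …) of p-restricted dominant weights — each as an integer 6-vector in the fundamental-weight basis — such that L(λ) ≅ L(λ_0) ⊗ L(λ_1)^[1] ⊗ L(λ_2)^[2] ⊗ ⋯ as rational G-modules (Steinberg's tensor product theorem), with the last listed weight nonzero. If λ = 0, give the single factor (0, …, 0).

((14, 8, 14, 13, 9, 4), (4, 9, 13, 6, 11, 8), (14, 5, 15, 10, 10, 15))

In the fundamental-weight basis, λ has coordinates c = M·v (v = (6267, 33100, -7741, -28882, -30014, 3262)):
  c_1 = (-2)·(6267) + (0)·(33100) + (2)·(-7741) + (-1)·(-28882) + (0)·(-30014) + (1)·(3262) = 4128
  c_2 = (1)·(6267) + (2)·(33100) + (-1)·(-7741) + (-2)·(-28882) + (4)·(-30014) + (-5)·(3262) = 1606
  c_3 = (0)·(6267) + (-1)·(33100) + (0)·(-7741) + (1)·(-28882) + (-2)·(-30014) + (2)·(3262) = 4570
  c_4 = (1)·(6267) + (0)·(33100) + (0)·(-7741) + (0)·(-28882) + (0)·(-30014) + (-1)·(3262) = 3005
  c_5 = (0)·(6267) + (1)·(33100) + (0)·(-7741) + (0)·(-28882) + (1)·(-30014) + (0)·(3262) = 3086
  c_6 = (-1)·(6267) + (1)·(33100) + (0)·(-7741) + (1)·(-28882) + (0)·(-30014) + (2)·(3262) = 4475
Writing each c_i in base p = 17:
  c_1 = 4128 = 14·17^0 + 4·17^1 + 14·17^2
  c_2 = 1606 = 8·17^0 + 9·17^1 + 5·17^2
  c_3 = 4570 = 14·17^0 + 13·17^1 + 15·17^2
  c_4 = 3005 = 13·17^0 + 6·17^1 + 10·17^2
  c_5 = 3086 = 9·17^0 + 11·17^1 + 10·17^2
  c_6 = 4475 = 4·17^0 + 8·17^1 + 15·17^2
Factor λ_0 = (14, 8, 14, 13, 9, 4)
Factor λ_1 = (4, 9, 13, 6, 11, 8)
Factor λ_2 = (14, 5, 15, 10, 10, 15)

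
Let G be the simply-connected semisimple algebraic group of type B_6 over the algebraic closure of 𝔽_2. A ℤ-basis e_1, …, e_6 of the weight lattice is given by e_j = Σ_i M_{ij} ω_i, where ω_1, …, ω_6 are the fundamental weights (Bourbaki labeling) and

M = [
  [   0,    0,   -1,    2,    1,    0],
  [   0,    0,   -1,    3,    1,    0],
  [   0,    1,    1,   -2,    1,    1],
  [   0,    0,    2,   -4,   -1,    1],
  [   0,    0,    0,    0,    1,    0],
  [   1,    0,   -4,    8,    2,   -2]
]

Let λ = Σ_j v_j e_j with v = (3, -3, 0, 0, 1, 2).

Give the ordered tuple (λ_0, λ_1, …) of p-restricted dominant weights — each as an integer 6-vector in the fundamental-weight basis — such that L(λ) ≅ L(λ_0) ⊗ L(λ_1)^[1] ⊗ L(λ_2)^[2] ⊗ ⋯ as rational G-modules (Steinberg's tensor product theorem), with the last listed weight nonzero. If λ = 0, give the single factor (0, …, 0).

((1, 1, 0, 1, 1, 1),)

In the fundamental-weight basis, λ has coordinates c = M·v (v = (3, -3, 0, 0, 1, 2)):
  c_1 = 0·3 + (0)·(-3) + (-1)·(0) + 2·0 + 1·1 + 0·2 = 1
  c_2 = 0·3 + (0)·(-3) + (-1)·(0) + 3·0 + 1·1 + 0·2 = 1
  c_3 = 0·3 + (1)·(-3) + 1·0 + (-2)·(0) + 1·1 + 1·2 = 0
  c_4 = 0·3 + (0)·(-3) + 2·0 + (-4)·(0) + (-1)·(1) + 1·2 = 1
  c_5 = 0·3 + (0)·(-3) + 0·0 + 0·0 + 1·1 + 0·2 = 1
  c_6 = 1·3 + (0)·(-3) + (-4)·(0) + 8·0 + 2·1 + (-2)·(2) = 1
Writing each c_i in base p = 2:
  c_1 = 1 = 1·2^0
  c_2 = 1 = 1·2^0
  c_3 = 0
  c_4 = 1 = 1·2^0
  c_5 = 1 = 1·2^0
  c_6 = 1 = 1·2^0
p-restricted factor λ_0 = (1, 1, 0, 1, 1, 1)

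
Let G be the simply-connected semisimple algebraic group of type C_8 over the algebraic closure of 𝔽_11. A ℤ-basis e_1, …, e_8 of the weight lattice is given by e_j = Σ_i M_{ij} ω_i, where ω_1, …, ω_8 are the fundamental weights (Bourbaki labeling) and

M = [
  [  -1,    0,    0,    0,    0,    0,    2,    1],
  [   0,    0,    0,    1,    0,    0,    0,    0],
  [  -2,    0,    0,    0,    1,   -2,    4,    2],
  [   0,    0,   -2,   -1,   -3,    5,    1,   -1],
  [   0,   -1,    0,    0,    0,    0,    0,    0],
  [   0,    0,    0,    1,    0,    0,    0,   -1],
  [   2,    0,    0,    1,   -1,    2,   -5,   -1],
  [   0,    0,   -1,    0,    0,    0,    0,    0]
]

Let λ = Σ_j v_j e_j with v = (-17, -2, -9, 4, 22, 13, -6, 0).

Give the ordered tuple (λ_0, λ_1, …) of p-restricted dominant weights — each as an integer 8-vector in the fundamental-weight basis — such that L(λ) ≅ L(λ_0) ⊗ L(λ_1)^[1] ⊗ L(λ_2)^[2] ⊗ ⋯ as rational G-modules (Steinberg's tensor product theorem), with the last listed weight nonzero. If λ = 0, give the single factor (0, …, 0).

Change of basis e → ω: c = M·v where v = (-17, -2, -9, 4, 22, 13, -6, 0):
  c_1 = (-1)·(-17) + (0)·(-2) + (0)·(-9) + 0·4 + 0·22 + 0·13 + (2)·(-6) + 1·0 = 5
  c_2 = (0)·(-17) + (0)·(-2) + (0)·(-9) + 1·4 + 0·22 + 0·13 + (0)·(-6) + 0·0 = 4
  c_3 = (-2)·(-17) + (0)·(-2) + (0)·(-9) + 0·4 + 1·22 + (-2)·(13) + (4)·(-6) + 2·0 = 6
  c_4 = (0)·(-17) + (0)·(-2) + (-2)·(-9) + (-1)·(4) + (-3)·(22) + 5·13 + (1)·(-6) + (-1)·(0) = 7
  c_5 = (0)·(-17) + (-1)·(-2) + (0)·(-9) + 0·4 + 0·22 + 0·13 + (0)·(-6) + 0·0 = 2
  c_6 = (0)·(-17) + (0)·(-2) + (0)·(-9) + 1·4 + 0·22 + 0·13 + (0)·(-6) + (-1)·(0) = 4
  c_7 = (2)·(-17) + (0)·(-2) + (0)·(-9) + 1·4 + (-1)·(22) + 2·13 + (-5)·(-6) + (-1)·(0) = 4
  c_8 = (0)·(-17) + (0)·(-2) + (-1)·(-9) + 0·4 + 0·22 + 0·13 + (0)·(-6) + 0·0 = 9
Base-11 expansion of each c_i:
  c_1 = 5 = 5·11^0
  c_2 = 4 = 4·11^0
  c_3 = 6 = 6·11^0
  c_4 = 7 = 7·11^0
  c_5 = 2 = 2·11^0
  c_6 = 4 = 4·11^0
  c_7 = 4 = 4·11^0
  c_8 = 9 = 9·11^0
λ_0 = (5, 4, 6, 7, 2, 4, 4, 9)

((5, 4, 6, 7, 2, 4, 4, 9),)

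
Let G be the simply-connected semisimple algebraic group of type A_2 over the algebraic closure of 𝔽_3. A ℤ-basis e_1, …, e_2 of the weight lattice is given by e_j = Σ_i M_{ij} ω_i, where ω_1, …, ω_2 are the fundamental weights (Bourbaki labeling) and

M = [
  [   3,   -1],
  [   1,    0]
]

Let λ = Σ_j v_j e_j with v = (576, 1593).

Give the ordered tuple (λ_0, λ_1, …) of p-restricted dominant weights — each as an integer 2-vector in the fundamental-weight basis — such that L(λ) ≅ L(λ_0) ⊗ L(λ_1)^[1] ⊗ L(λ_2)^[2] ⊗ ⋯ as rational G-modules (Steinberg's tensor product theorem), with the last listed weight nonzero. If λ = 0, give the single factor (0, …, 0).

ω-coordinates c = M·v, v = (576, 1593):
  c_1 = 3·576 + (-1)·(1593) = 135
  c_2 = 1·576 + 0·1593 = 576
Expand coordinatewise in base 3:
  c_1 = 135 = 0·3^0 + 0·3^1 + 0·3^2 + 2·3^3 + 1·3^4
  c_2 = 576 = 0·3^0 + 0·3^1 + 1·3^2 + 0·3^3 + 1·3^4 + 2·3^5
λ_0 = (0, 0)
λ_1 = (0, 0)
λ_2 = (0, 1)
λ_3 = (2, 0)
λ_4 = (1, 1)
λ_5 = (0, 2)

((0, 0), (0, 0), (0, 1), (2, 0), (1, 1), (0, 2))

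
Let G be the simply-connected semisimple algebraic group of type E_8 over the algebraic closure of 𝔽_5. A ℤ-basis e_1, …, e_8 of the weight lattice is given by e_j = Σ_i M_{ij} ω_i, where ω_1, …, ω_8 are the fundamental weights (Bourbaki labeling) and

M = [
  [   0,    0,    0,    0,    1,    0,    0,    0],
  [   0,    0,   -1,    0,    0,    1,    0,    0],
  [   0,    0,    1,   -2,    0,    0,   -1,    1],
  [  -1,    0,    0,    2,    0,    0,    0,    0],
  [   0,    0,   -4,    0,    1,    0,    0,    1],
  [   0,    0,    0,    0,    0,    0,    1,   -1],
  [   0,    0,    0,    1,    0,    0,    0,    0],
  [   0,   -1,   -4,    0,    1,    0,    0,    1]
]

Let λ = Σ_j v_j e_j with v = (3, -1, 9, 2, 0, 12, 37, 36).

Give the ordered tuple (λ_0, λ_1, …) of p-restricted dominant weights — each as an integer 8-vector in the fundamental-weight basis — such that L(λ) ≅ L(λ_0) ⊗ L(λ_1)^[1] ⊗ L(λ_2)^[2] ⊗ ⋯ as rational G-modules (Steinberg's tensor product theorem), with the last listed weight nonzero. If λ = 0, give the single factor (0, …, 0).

ω-coordinates c = M·v, v = (3, -1, 9, 2, 0, 12, 37, 36):
  c_1 = (0)·(3) + (0)·(-1) + (0)·(9) + (0)·(2) + (1)·(0) + (0)·(12) + (0)·(37) + (0)·(36) = 0
  c_2 = (0)·(3) + (0)·(-1) + (-1)·(9) + (0)·(2) + (0)·(0) + (1)·(12) + (0)·(37) + (0)·(36) = 3
  c_3 = (0)·(3) + (0)·(-1) + (1)·(9) + (-2)·(2) + (0)·(0) + (0)·(12) + (-1)·(37) + (1)·(36) = 4
  c_4 = (-1)·(3) + (0)·(-1) + (0)·(9) + (2)·(2) + (0)·(0) + (0)·(12) + (0)·(37) + (0)·(36) = 1
  c_5 = (0)·(3) + (0)·(-1) + (-4)·(9) + (0)·(2) + (1)·(0) + (0)·(12) + (0)·(37) + (1)·(36) = 0
  c_6 = (0)·(3) + (0)·(-1) + (0)·(9) + (0)·(2) + (0)·(0) + (0)·(12) + (1)·(37) + (-1)·(36) = 1
  c_7 = (0)·(3) + (0)·(-1) + (0)·(9) + (1)·(2) + (0)·(0) + (0)·(12) + (0)·(37) + (0)·(36) = 2
  c_8 = (0)·(3) + (-1)·(-1) + (-4)·(9) + (0)·(2) + (1)·(0) + (0)·(12) + (0)·(37) + (1)·(36) = 1
Writing each c_i in base p = 5:
  c_1 = 0
  c_2 = 3 = 3·5^0
  c_3 = 4 = 4·5^0
  c_4 = 1 = 1·5^0
  c_5 = 0
  c_6 = 1 = 1·5^0
  c_7 = 2 = 2·5^0
  c_8 = 1 = 1·5^0
p-restricted factor λ_0 = (0, 3, 4, 1, 0, 1, 2, 1)

((0, 3, 4, 1, 0, 1, 2, 1),)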